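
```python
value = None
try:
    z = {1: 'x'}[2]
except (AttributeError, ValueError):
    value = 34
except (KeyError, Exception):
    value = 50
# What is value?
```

Step-by-step execution trace:
1. `z = {1: 'x'}[2]` raises KeyError.
2. `except (AttributeError, ValueError)` does not match KeyError; skipped.
3. `except (KeyError, Exception)` matches (KeyError is in the tuple) → value = 50.
Result: 50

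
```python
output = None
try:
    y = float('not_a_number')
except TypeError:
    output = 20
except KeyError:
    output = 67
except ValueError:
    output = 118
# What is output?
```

Step-by-step execution trace:
1. `y = float('not_a_number')` raises ValueError.
2. `except TypeError` does not match ValueError; skipped.
3. `except KeyError` does not match ValueError; skipped.
4. `except ValueError` matches → output = 118.
Result: 118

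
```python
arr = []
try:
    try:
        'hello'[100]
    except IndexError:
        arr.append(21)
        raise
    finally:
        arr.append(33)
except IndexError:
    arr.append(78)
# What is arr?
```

Step-by-step execution trace:
1. Inner try: `'hello'[100]` raises IndexError.
2. Inner `except IndexError` matches → `arr.append(21)` → arr = [21].
3. bare `raise` re-raises IndexError.
4. Inner `finally` runs during unwinding: `arr.append(33)` → arr = [21, 33].
5. Outer `except IndexError` matches → `arr.append(78)` → arr = [21, 33, 78].
Result: [21, 33, 78]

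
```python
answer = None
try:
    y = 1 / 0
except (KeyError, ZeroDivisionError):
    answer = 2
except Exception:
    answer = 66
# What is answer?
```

Step-by-step execution trace:
1. `y = 1 / 0` raises ZeroDivisionError.
2. `except (KeyError, ZeroDivisionError)` matches (ZeroDivisionError is in the tuple) → answer = 2.
3. `except Exception` is not reached.
Result: 2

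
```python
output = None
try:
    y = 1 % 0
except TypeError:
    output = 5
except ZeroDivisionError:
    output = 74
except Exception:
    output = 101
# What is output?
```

Step-by-step execution trace:
1. `y = 1 % 0` raises ZeroDivisionError.
2. `except TypeError` does not match ZeroDivisionError; skipped.
3. `except ZeroDivisionError` matches → output = 74.
4. Remaining except clauses are skipped.
Result: 74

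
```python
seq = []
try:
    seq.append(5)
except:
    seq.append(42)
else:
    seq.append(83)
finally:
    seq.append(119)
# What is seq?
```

Step-by-step execution trace:
1. try: `seq.append(5)` → seq = [5]. No exception raised.
2. `except` is skipped.
3. `else` runs: `seq.append(83)` → seq = [5, 83].
4. `finally` always runs: `seq.append(119)` → seq = [5, 83, 119].
Result: [5, 83, 119]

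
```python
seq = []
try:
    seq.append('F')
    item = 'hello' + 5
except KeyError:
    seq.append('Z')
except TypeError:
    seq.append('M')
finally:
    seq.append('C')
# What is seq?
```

Step-by-step execution trace:
1. try: `seq.append('F')` → seq = ['F'].
2. `item = 'hello' + 5` raises TypeError.
3. `except KeyError` does not match TypeError; skipped.
4. `except TypeError` matches → `seq.append('M')` → seq = ['F', 'M'].
5. finally always runs: `seq.append('C')` → seq = ['F', 'M', 'C'].
Result: ['F', 'M', 'C']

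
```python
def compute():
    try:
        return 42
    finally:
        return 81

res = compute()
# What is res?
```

Step-by-step execution trace:
1. `compute()` enters try: `return 42` sets pending return value 42.
2. Before returning, `finally: return 81` runs and overrides the pending return.
3. compute() returns 81 → res = 81.
Result: 81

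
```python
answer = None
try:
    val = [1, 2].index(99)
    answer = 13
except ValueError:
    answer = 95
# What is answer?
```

Step-by-step execution trace:
1. `val = [1, 2].index(99)` raises ValueError.
2. `answer = 13` is not reached.
3. `except ValueError` matches → answer = 95.
Result: 95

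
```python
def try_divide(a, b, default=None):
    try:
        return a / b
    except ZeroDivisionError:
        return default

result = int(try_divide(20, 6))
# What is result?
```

Step-by-step execution trace:
1. `try_divide(20, 6)` enters try: `return 20 / 6` → returns 3.3333333333333335. No exception raised.
2. `except ZeroDivisionError` is skipped.
3. `int(3.3333333333333335)` → 3 → result = 3.
Result: 3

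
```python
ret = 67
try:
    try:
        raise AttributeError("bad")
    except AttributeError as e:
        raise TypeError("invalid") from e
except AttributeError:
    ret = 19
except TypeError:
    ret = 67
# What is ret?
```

Step-by-step execution trace:
1. Inner try raises AttributeError; inner `except AttributeError as e` catches it.
2. `raise TypeError(...) from e` raises TypeError (AttributeError is attached as __cause__, but only TypeError is active).
3. Outer `except AttributeError` does not match TypeError; skipped.
4. Outer `except TypeError` matches → ret = 67.
Result: 67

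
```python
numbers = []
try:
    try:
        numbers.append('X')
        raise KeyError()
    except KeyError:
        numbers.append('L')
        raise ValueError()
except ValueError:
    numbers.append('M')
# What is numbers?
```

Step-by-step execution trace:
1. Inner try: `numbers.append('X')` → numbers = ['X'].
2. `raise KeyError()` raises KeyError.
3. Inner `except KeyError` matches → `numbers.append('L')` → numbers = ['X', 'L'].
4. `raise ValueError()` raises ValueError; propagates to outer try.
5. Outer `except ValueError` matches → `numbers.append('M')` → numbers = ['X', 'L', 'M'].
Result: ['X', 'L', 'M']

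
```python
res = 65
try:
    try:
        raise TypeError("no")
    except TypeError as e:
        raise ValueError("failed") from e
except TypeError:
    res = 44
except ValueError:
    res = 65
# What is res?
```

Step-by-step execution trace:
1. Inner try raises TypeError; inner `except TypeError as e` catches it.
2. `raise ValueError(...) from e` raises ValueError (TypeError is attached as __cause__, but only ValueError is active).
3. Outer `except TypeError` does not match ValueError; skipped.
4. Outer `except ValueError` matches → res = 65.
Result: 65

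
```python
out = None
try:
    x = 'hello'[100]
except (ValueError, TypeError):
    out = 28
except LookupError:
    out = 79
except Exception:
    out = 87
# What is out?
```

Step-by-step execution trace:
1. `x = 'hello'[100]` raises IndexError.
2. `except (ValueError, TypeError)` does not match IndexError; skipped.
3. `except LookupError` matches (IndexError is a subclass of LookupError) → out = 79.
4. `except Exception` is not reached.
Result: 79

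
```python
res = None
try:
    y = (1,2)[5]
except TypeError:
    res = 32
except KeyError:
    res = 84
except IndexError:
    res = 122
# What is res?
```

Step-by-step execution trace:
1. `y = (1,2)[5]` raises IndexError.
2. `except TypeError` does not match IndexError; skipped.
3. `except KeyError` does not match IndexError; skipped.
4. `except IndexError` matches → res = 122.
Result: 122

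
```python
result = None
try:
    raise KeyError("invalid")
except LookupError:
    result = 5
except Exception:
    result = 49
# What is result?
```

Step-by-step execution trace:
1. `raise KeyError(...)` raises KeyError.
2. `except LookupError` matches (KeyError is a subclass of LookupError) → result = 5.
3. `except Exception` is not reached.
Result: 5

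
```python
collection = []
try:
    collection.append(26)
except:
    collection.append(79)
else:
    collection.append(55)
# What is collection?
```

Step-by-step execution trace:
1. try: `collection.append(26)` → collection = [26]. No exception raised.
2. `except` is skipped.
3. `else` runs (try completed without exception): `collection.append(55)` → collection = [26, 55].
Result: [26, 55]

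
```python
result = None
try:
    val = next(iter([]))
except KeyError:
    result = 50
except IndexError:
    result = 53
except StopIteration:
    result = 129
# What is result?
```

Step-by-step execution trace:
1. `val = next(iter([]))` raises StopIteration.
2. `except KeyError` does not match StopIteration; skipped.
3. `except IndexError` does not match StopIteration; skipped.
4. `except StopIteration` matches → result = 129.
Result: 129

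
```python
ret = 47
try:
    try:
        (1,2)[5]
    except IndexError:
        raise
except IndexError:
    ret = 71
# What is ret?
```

Step-by-step execution trace:
1. Inner try: `(1,2)[5]` raises IndexError.
2. Inner `except IndexError` matches; bare `raise` re-raises the same IndexError.
3. Outer `except IndexError` matches → ret = 71.
Result: 71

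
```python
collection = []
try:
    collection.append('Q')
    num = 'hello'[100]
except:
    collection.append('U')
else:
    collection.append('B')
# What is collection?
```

Step-by-step execution trace:
1. try: `collection.append('Q')` → collection = ['Q'].
2. `num = 'hello'[100]` raises IndexError.
3. bare `except` matches → `collection.append('U')` → collection = ['Q', 'U'].
4. `else` is skipped (an exception was raised).
Result: ['Q', 'U']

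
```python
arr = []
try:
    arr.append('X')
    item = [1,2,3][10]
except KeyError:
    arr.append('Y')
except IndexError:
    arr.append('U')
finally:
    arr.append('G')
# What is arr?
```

Step-by-step execution trace:
1. try: `arr.append('X')` → arr = ['X'].
2. `item = [1,2,3][10]` raises IndexError.
3. `except KeyError` does not match IndexError; skipped.
4. `except IndexError` matches → `arr.append('U')` → arr = ['X', 'U'].
5. finally always runs: `arr.append('G')` → arr = ['X', 'U', 'G'].
Result: ['X', 'U', 'G']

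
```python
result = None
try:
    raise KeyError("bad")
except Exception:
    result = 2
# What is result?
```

Step-by-step execution trace:
1. `raise KeyError(...)` raises KeyError.
2. `except Exception` matches (KeyError is a subclass of Exception) → result = 2.
Result: 2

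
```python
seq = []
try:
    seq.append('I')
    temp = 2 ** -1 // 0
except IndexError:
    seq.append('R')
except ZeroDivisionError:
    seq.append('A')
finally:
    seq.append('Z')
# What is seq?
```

Step-by-step execution trace:
1. try: `seq.append('I')` → seq = ['I'].
2. `temp = 2 ** -1 // 0` raises ZeroDivisionError.
3. `except IndexError` does not match ZeroDivisionError; skipped.
4. `except ZeroDivisionError` matches → `seq.append('A')` → seq = ['I', 'A'].
5. finally always runs: `seq.append('Z')` → seq = ['I', 'A', 'Z'].
Result: ['I', 'A', 'Z']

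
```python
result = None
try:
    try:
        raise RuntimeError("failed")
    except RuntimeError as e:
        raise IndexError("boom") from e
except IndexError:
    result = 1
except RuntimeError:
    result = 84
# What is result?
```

Step-by-step execution trace:
1. Inner try raises RuntimeError; inner `except RuntimeError as e` catches it.
2. `raise IndexError(...) from e` raises IndexError (RuntimeError is attached as __cause__, but only IndexError is active).
3. Outer `except IndexError` matches → result = 1.
4. `except RuntimeError` is not reached.
Result: 1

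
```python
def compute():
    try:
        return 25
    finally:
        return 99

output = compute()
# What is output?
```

Step-by-step execution trace:
1. `compute()` enters try: `return 25` sets pending return value 25.
2. Before returning, `finally: return 99` runs and overrides the pending return.
3. compute() returns 99 → output = 99.
Result: 99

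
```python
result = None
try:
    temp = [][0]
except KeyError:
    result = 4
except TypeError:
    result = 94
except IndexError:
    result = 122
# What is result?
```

Step-by-step execution trace:
1. `temp = [][0]` raises IndexError.
2. `except KeyError` does not match IndexError; skipped.
3. `except TypeError` does not match IndexError; skipped.
4. `except IndexError` matches → result = 122.
Result: 122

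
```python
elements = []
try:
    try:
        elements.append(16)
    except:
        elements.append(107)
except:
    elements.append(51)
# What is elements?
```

Step-by-step execution trace:
1. Inner try: `elements.append(16)` → elements = [16]. No exception raised.
2. Inner `except` is skipped.
3. Inner try completes normally; outer `except` is skipped.
Result: [16]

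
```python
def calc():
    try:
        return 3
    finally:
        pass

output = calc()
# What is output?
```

Step-by-step execution trace:
1. `calc()` enters try: `return 3` sets pending return value 3.
2. Before returning, `finally: pass` runs (no effect).
3. calc() returns 3 → output = 3.
Result: 3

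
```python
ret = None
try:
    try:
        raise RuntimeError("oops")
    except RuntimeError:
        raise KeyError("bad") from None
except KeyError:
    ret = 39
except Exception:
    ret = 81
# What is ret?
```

Step-by-step execution trace:
1. Inner try raises RuntimeError; inner `except RuntimeError` catches it.
2. `raise KeyError(...) from None` raises KeyError (from None suppresses __context__, but the active exception is still KeyError).
3. Outer `except KeyError` matches → ret = 39.
4. `except Exception` is not reached.
Result: 39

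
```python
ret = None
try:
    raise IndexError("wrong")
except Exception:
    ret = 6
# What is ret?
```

Step-by-step execution trace:
1. `raise IndexError(...)` raises IndexError.
2. `except Exception` matches (IndexError is a subclass of Exception) → ret = 6.
Result: 6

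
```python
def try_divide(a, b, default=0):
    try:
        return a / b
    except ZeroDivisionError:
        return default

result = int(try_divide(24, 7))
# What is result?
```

Step-by-step execution trace:
1. `try_divide(24, 7)` enters try: `return 24 / 7` → returns 3.4285714285714284. No exception raised.
2. `except ZeroDivisionError` is skipped.
3. `int(3.4285714285714284)` → 3 → result = 3.
Result: 3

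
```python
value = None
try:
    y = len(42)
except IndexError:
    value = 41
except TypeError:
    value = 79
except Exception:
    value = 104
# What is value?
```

Step-by-step execution trace:
1. `y = len(42)` raises TypeError.
2. `except IndexError` does not match TypeError; skipped.
3. `except TypeError` matches → value = 79.
4. Remaining except clauses are skipped.
Result: 79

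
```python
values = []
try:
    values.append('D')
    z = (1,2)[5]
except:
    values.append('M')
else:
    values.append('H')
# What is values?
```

Step-by-step execution trace:
1. try: `values.append('D')` → values = ['D'].
2. `z = (1,2)[5]` raises IndexError.
3. bare `except` matches → `values.append('M')` → values = ['D', 'M'].
4. `else` is skipped (an exception was raised).
Result: ['D', 'M']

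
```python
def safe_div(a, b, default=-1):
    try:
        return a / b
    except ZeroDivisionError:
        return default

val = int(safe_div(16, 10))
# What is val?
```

Step-by-step execution trace:
1. `safe_div(16, 10)` enters try: `return 16 / 10` → returns 1.6. No exception raised.
2. `except ZeroDivisionError` is skipped.
3. `int(1.6)` → 1 → val = 1.
Result: 1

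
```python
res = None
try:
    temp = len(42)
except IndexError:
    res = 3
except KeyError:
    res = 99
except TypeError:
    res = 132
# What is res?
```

Step-by-step execution trace:
1. `temp = len(42)` raises TypeError.
2. `except IndexError` does not match TypeError; skipped.
3. `except KeyError` does not match TypeError; skipped.
4. `except TypeError` matches → res = 132.
Result: 132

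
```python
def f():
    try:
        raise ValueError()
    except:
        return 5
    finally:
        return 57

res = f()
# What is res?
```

Step-by-step execution trace:
1. `f()` enters try: `raise ValueError()` raises ValueError.
2. bare `except` matches → `return 5` sets pending return value 5.
3. Before returning, `finally: return 57` runs and overrides the pending return.
4. f() returns 57 → res = 57.
Result: 57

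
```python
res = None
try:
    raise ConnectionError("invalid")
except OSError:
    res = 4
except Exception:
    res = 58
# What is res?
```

Step-by-step execution trace:
1. `raise ConnectionError(...)` raises ConnectionError.
2. `except OSError` matches (ConnectionError is a subclass of OSError) → res = 4.
3. `except Exception` is not reached.
Result: 4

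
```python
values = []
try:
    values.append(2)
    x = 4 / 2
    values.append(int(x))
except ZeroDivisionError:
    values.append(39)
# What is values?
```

Step-by-step execution trace:
1. try: `values.append(2)` → values = [2].
2. `x = 4 / 2` → x = 2.0. No exception raised.
3. `values.append(int(x))` → values = [2, 2].
4. `except ZeroDivisionError` is skipped (no exception was raised).
Result: [2, 2]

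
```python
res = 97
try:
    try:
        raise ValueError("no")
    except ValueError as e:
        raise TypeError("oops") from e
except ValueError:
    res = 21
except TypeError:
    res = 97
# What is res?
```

Step-by-step execution trace:
1. Inner try raises ValueError; inner `except ValueError as e` catches it.
2. `raise TypeError(...) from e` raises TypeError (ValueError is attached as __cause__, but only TypeError is active).
3. Outer `except ValueError` does not match TypeError; skipped.
4. Outer `except TypeError` matches → res = 97.
Result: 97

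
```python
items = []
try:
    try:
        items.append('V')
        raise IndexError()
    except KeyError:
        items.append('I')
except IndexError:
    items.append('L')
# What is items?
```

Step-by-step execution trace:
1. Inner try: `items.append('V')` → items = ['V'].
2. `raise IndexError()` raises IndexError.
3. Inner `except KeyError` does not match IndexError; exception propagates to outer try.
4. Outer `except IndexError` matches → `items.append('L')` → items = ['V', 'L'].
Result: ['V', 'L']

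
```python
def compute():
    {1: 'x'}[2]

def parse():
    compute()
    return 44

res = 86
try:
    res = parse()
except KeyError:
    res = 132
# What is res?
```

Step-by-step execution trace:
1. res starts at 86.
2. try: `parse()` calls `compute()`.
3. `compute()` evaluates `{1: 'x'}[2]`, which raises KeyError; it propagates through parse (uncaught).
4. `return 44` in parse is not reached; the assignment to res does not complete.
5. `except KeyError` matches → res = 132.
Result: 132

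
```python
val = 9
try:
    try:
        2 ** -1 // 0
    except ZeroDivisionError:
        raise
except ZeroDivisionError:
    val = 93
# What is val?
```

Step-by-step execution trace:
1. Inner try: `2 ** -1 // 0` raises ZeroDivisionError.
2. Inner `except ZeroDivisionError` matches; bare `raise` re-raises the same ZeroDivisionError.
3. Outer `except ZeroDivisionError` matches → val = 93.
Result: 93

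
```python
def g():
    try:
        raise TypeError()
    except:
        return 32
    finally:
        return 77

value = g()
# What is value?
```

Step-by-step execution trace:
1. `g()` enters try: `raise TypeError()` raises TypeError.
2. bare `except` matches → `return 32` sets pending return value 32.
3. Before returning, `finally: return 77` runs and overrides the pending return.
4. g() returns 77 → value = 77.
Result: 77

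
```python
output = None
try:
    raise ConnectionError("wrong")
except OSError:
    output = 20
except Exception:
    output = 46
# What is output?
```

Step-by-step execution trace:
1. `raise ConnectionError(...)` raises ConnectionError.
2. `except OSError` matches (ConnectionError is a subclass of OSError) → output = 20.
3. `except Exception` is not reached.
Result: 20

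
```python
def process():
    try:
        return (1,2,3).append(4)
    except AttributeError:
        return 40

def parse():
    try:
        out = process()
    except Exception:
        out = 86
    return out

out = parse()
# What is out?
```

Step-by-step execution trace:
1. `parse()` calls `process()`.
2. In process: `(1,2,3).append(4)` raises AttributeError; `except AttributeError` catches it → returns 40.
3. In parse: `out = process()` → out = 40. No exception reaches parse.
4. `except Exception` is skipped; parse returns 40.
5. out = 40.
Result: 40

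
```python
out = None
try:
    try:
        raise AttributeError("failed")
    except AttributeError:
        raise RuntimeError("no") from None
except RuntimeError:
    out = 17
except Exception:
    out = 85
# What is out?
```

Step-by-step execution trace:
1. Inner try raises AttributeError; inner `except AttributeError` catches it.
2. `raise RuntimeError(...) from None` raises RuntimeError (from None suppresses __context__, but the active exception is still RuntimeError).
3. Outer `except RuntimeError` matches → out = 17.
4. `except Exception` is not reached.
Result: 17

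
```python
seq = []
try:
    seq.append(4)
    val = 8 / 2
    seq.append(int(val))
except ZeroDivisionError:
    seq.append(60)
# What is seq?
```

Step-by-step execution trace:
1. try: `seq.append(4)` → seq = [4].
2. `val = 8 / 2` → val = 4.0. No exception raised.
3. `seq.append(int(val))` → seq = [4, 4].
4. `except ZeroDivisionError` is skipped (no exception was raised).
Result: [4, 4]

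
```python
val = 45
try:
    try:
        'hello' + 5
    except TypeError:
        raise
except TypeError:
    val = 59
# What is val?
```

Step-by-step execution trace:
1. Inner try: `'hello' + 5` raises TypeError.
2. Inner `except TypeError` matches; bare `raise` re-raises the same TypeError.
3. Outer `except TypeError` matches → val = 59.
Result: 59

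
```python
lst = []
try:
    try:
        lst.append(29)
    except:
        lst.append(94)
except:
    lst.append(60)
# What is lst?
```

Step-by-step execution trace:
1. Inner try: `lst.append(29)` → lst = [29]. No exception raised.
2. Inner `except` is skipped.
3. Inner try completes normally; outer `except` is skipped.
Result: [29]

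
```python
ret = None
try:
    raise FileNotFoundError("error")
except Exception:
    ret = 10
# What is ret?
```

Step-by-step execution trace:
1. `raise FileNotFoundError(...)` raises FileNotFoundError.
2. `except Exception` matches (FileNotFoundError is a subclass of Exception) → ret = 10.
Result: 10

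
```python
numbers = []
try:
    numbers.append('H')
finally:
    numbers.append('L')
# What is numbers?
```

Step-by-step execution trace:
1. try: `numbers.append('H')` → numbers = ['H'].
2. The try body completes without raising.
3. finally always runs: `numbers.append('L')` → numbers = ['H', 'L'].
Result: ['H', 'L']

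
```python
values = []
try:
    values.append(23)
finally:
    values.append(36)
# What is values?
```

Step-by-step execution trace:
1. try: `values.append(23)` → values = [23].
2. The try body completes without raising.
3. finally always runs: `values.append(36)` → values = [23, 36].
Result: [23, 36]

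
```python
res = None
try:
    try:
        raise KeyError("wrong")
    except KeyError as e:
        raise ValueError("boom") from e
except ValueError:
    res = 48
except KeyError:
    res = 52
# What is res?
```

Step-by-step execution trace:
1. Inner try raises KeyError; inner `except KeyError as e` catches it.
2. `raise ValueError(...) from e` raises ValueError (KeyError is attached as __cause__, but only ValueError is active).
3. Outer `except ValueError` matches → res = 48.
4. `except KeyError` is not reached.
Result: 48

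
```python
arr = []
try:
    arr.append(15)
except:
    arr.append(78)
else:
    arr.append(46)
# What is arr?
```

Step-by-step execution trace:
1. try: `arr.append(15)` → arr = [15]. No exception raised.
2. `except` is skipped.
3. `else` runs (try completed without exception): `arr.append(46)` → arr = [15, 46].
Result: [15, 46]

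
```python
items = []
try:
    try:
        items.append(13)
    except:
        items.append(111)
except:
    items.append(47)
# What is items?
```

Step-by-step execution trace:
1. Inner try: `items.append(13)` → items = [13]. No exception raised.
2. Inner `except` is skipped.
3. Inner try completes normally; outer `except` is skipped.
Result: [13]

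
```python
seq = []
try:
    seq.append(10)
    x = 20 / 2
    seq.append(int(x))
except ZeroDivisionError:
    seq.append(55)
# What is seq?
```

Step-by-step execution trace:
1. try: `seq.append(10)` → seq = [10].
2. `x = 20 / 2` → x = 10.0. No exception raised.
3. `seq.append(int(x))` → seq = [10, 10].
4. `except ZeroDivisionError` is skipped (no exception was raised).
Result: [10, 10]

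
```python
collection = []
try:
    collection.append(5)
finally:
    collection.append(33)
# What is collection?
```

Step-by-step execution trace:
1. try: `collection.append(5)` → collection = [5].
2. The try body completes without raising.
3. finally always runs: `collection.append(33)` → collection = [5, 33].
Result: [5, 33]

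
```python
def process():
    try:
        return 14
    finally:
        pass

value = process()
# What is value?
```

Step-by-step execution trace:
1. `process()` enters try: `return 14` sets pending return value 14.
2. Before returning, `finally: pass` runs (no effect).
3. process() returns 14 → value = 14.
Result: 14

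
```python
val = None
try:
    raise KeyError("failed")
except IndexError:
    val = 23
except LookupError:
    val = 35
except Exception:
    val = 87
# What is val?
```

Step-by-step execution trace:
1. `raise KeyError(...)` raises KeyError.
2. `except IndexError` does not match (KeyError is not a subclass of IndexError); skipped.
3. `except LookupError` matches (KeyError is a subclass of LookupError) → val = 35.
4. `except Exception` is not reached.
Result: 35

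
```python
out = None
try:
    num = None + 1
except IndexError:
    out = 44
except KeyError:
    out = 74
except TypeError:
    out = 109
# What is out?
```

Step-by-step execution trace:
1. `num = None + 1` raises TypeError.
2. `except IndexError` does not match TypeError; skipped.
3. `except KeyError` does not match TypeError; skipped.
4. `except TypeError` matches → out = 109.
Result: 109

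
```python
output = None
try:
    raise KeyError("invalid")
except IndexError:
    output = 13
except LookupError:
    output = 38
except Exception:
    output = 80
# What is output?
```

Step-by-step execution trace:
1. `raise KeyError(...)` raises KeyError.
2. `except IndexError` does not match (KeyError is not a subclass of IndexError); skipped.
3. `except LookupError` matches (KeyError is a subclass of LookupError) → output = 38.
4. `except Exception` is not reached.
Result: 38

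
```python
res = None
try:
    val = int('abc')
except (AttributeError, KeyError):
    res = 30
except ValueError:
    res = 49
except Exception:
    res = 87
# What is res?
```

Step-by-step execution trace:
1. `val = int('abc')` raises ValueError.
2. `except (AttributeError, KeyError)` does not match ValueError; skipped.
3. `except ValueError` matches (exact type match) → res = 49.
4. `except Exception` is not reached.
Result: 49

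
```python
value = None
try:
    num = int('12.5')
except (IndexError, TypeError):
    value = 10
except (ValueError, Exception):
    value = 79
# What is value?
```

Step-by-step execution trace:
1. `num = int('12.5')` raises ValueError.
2. `except (IndexError, TypeError)` does not match ValueError; skipped.
3. `except (ValueError, Exception)` matches (ValueError is in the tuple) → value = 79.
Result: 79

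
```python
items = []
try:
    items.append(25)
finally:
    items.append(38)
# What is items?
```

Step-by-step execution trace:
1. try: `items.append(25)` → items = [25].
2. The try body completes without raising.
3. finally always runs: `items.append(38)` → items = [25, 38].
Result: [25, 38]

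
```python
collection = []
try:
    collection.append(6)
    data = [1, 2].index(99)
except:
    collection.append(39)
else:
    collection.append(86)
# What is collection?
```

Step-by-step execution trace:
1. try: `collection.append(6)` → collection = [6].
2. `data = [1, 2].index(99)` raises ValueError.
3. bare `except` matches → `collection.append(39)` → collection = [6, 39].
4. `else` is skipped (an exception was raised).
Result: [6, 39]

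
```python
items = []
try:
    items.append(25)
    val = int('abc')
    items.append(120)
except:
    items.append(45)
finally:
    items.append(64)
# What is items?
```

Step-by-step execution trace:
1. try: `items.append(25)` → items = [25].
2. `val = int('abc')` raises ValueError; `items.append(120)` is not reached.
3. bare `except` matches → `items.append(45)` → items = [25, 45].
4. finally always runs: `items.append(64)` → items = [25, 45, 64].
Result: [25, 45, 64]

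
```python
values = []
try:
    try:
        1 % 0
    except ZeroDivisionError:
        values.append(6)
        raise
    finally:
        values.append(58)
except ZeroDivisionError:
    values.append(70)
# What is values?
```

Step-by-step execution trace:
1. Inner try: `1 % 0` raises ZeroDivisionError.
2. Inner `except ZeroDivisionError` matches → `values.append(6)` → values = [6].
3. bare `raise` re-raises ZeroDivisionError.
4. Inner `finally` runs during unwinding: `values.append(58)` → values = [6, 58].
5. Outer `except ZeroDivisionError` matches → `values.append(70)` → values = [6, 58, 70].
Result: [6, 58, 70]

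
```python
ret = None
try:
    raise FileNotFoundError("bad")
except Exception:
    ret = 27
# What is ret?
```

Step-by-step execution trace:
1. `raise FileNotFoundError(...)` raises FileNotFoundError.
2. `except Exception` matches (FileNotFoundError is a subclass of Exception) → ret = 27.
Result: 27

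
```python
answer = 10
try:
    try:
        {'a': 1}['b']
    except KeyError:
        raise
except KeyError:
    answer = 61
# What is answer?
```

Step-by-step execution trace:
1. Inner try: `{'a': 1}['b']` raises KeyError.
2. Inner `except KeyError` matches; bare `raise` re-raises the same KeyError.
3. Outer `except KeyError` matches → answer = 61.
Result: 61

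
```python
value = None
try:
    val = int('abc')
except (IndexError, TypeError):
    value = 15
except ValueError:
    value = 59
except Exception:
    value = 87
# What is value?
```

Step-by-step execution trace:
1. `val = int('abc')` raises ValueError.
2. `except (IndexError, TypeError)` does not match ValueError; skipped.
3. `except ValueError` matches (exact type match) → value = 59.
4. `except Exception` is not reached.
Result: 59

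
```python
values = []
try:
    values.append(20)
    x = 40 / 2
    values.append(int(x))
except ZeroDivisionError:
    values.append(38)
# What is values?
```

Step-by-step execution trace:
1. try: `values.append(20)` → values = [20].
2. `x = 40 / 2` → x = 20.0. No exception raised.
3. `values.append(int(x))` → values = [20, 20].
4. `except ZeroDivisionError` is skipped (no exception was raised).
Result: [20, 20]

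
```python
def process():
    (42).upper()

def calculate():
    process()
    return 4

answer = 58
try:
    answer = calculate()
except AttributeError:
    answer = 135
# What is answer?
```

Step-by-step execution trace:
1. answer starts at 58.
2. try: `calculate()` calls `process()`.
3. `process()` evaluates `(42).upper()`, which raises AttributeError; it propagates through calculate (uncaught).
4. `return 4` in calculate is not reached; the assignment to answer does not complete.
5. `except AttributeError` matches → answer = 135.
Result: 135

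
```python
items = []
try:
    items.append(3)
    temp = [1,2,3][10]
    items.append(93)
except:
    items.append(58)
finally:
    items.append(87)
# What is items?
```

Step-by-step execution trace:
1. try: `items.append(3)` → items = [3].
2. `temp = [1,2,3][10]` raises IndexError; `items.append(93)` is not reached.
3. bare `except` matches → `items.append(58)` → items = [3, 58].
4. finally always runs: `items.append(87)` → items = [3, 58, 87].
Result: [3, 58, 87]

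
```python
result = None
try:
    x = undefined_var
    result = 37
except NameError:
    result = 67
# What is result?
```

Step-by-step execution trace:
1. `x = undefined_var` raises NameError.
2. `result = 37` is not reached.
3. `except NameError` matches → result = 67.
Result: 67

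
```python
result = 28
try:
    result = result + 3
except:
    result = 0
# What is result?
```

Step-by-step execution trace:
1. result starts at 28.
2. try: `result = result + 3` → result = 31. No exception raised.
3. `except` is skipped.
Result: 31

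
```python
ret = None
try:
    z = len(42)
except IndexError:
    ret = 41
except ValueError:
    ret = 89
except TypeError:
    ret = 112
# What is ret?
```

Step-by-step execution trace:
1. `z = len(42)` raises TypeError.
2. `except IndexError` does not match TypeError; skipped.
3. `except ValueError` does not match TypeError; skipped.
4. `except TypeError` matches → ret = 112.
Result: 112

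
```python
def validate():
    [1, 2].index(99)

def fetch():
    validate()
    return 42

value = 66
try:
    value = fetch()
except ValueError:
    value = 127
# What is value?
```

Step-by-step execution trace:
1. value starts at 66.
2. try: `fetch()` calls `validate()`.
3. `validate()` evaluates `[1, 2].index(99)`, which raises ValueError; it propagates through fetch (uncaught).
4. `return 42` in fetch is not reached; the assignment to value does not complete.
5. `except ValueError` matches → value = 127.
Result: 127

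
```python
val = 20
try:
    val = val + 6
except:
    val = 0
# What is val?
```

Step-by-step execution trace:
1. val starts at 20.
2. try: `val = val + 6` → val = 26. No exception raised.
3. `except` is skipped.
Result: 26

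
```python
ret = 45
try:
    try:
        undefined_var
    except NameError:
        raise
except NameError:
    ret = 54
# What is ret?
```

Step-by-step execution trace:
1. Inner try: `undefined_var` raises NameError.
2. Inner `except NameError` matches; bare `raise` re-raises the same NameError.
3. Outer `except NameError` matches → ret = 54.
Result: 54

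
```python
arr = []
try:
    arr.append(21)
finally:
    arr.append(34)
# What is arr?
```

Step-by-step execution trace:
1. try: `arr.append(21)` → arr = [21].
2. The try body completes without raising.
3. finally always runs: `arr.append(34)` → arr = [21, 34].
Result: [21, 34]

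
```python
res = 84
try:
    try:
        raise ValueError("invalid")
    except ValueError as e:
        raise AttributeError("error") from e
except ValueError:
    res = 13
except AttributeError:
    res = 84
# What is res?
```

Step-by-step execution trace:
1. Inner try raises ValueError; inner `except ValueError as e` catches it.
2. `raise AttributeError(...) from e` raises AttributeError (ValueError is attached as __cause__, but only AttributeError is active).
3. Outer `except ValueError` does not match AttributeError; skipped.
4. Outer `except AttributeError` matches → res = 84.
Result: 84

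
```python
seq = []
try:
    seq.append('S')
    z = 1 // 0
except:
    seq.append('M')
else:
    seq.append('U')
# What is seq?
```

Step-by-step execution trace:
1. try: `seq.append('S')` → seq = ['S'].
2. `z = 1 // 0` raises ZeroDivisionError.
3. bare `except` matches → `seq.append('M')` → seq = ['S', 'M'].
4. `else` is skipped (an exception was raised).
Result: ['S', 'M']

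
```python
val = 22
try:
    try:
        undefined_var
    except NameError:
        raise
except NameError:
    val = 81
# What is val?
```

Step-by-step execution trace:
1. Inner try: `undefined_var` raises NameError.
2. Inner `except NameError` matches; bare `raise` re-raises the same NameError.
3. Outer `except NameError` matches → val = 81.
Result: 81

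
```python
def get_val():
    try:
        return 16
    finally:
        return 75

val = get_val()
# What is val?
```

Step-by-step execution trace:
1. `get_val()` enters try: `return 16` sets pending return value 16.
2. Before returning, `finally: return 75` runs and overrides the pending return.
3. get_val() returns 75 → val = 75.
Result: 75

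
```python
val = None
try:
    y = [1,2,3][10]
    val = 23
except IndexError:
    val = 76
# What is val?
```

Step-by-step execution trace:
1. `y = [1,2,3][10]` raises IndexError.
2. `val = 23` is not reached.
3. `except IndexError` matches → val = 76.
Result: 76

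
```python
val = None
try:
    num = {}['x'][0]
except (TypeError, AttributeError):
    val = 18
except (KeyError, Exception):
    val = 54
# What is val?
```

Step-by-step execution trace:
1. `num = {}['x'][0]` raises KeyError.
2. `except (TypeError, AttributeError)` does not match KeyError; skipped.
3. `except (KeyError, Exception)` matches (KeyError is in the tuple) → val = 54.
Result: 54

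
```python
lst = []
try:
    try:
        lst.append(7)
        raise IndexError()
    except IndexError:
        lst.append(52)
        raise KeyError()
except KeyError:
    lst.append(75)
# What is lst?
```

Step-by-step execution trace:
1. Inner try: `lst.append(7)` → lst = [7].
2. `raise IndexError()` raises IndexError.
3. Inner `except IndexError` matches → `lst.append(52)` → lst = [7, 52].
4. `raise KeyError()` raises KeyError; propagates to outer try.
5. Outer `except KeyError` matches → `lst.append(75)` → lst = [7, 52, 75].
Result: [7, 52, 75]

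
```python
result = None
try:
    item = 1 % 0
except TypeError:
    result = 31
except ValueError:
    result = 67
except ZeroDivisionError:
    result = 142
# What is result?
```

Step-by-step execution trace:
1. `item = 1 % 0` raises ZeroDivisionError.
2. `except TypeError` does not match ZeroDivisionError; skipped.
3. `except ValueError` does not match ZeroDivisionError; skipped.
4. `except ZeroDivisionError` matches → result = 142.
Result: 142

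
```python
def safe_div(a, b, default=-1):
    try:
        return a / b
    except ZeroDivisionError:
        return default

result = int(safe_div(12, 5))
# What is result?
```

Step-by-step execution trace:
1. `safe_div(12, 5)` enters try: `return 12 / 5` → returns 2.4. No exception raised.
2. `except ZeroDivisionError` is skipped.
3. `int(2.4)` → 2 → result = 2.
Result: 2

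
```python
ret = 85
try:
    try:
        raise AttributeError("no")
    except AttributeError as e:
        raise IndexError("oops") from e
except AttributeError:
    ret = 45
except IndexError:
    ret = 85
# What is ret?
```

Step-by-step execution trace:
1. Inner try raises AttributeError; inner `except AttributeError as e` catches it.
2. `raise IndexError(...) from e` raises IndexError (AttributeError is attached as __cause__, but only IndexError is active).
3. Outer `except AttributeError` does not match IndexError; skipped.
4. Outer `except IndexError` matches → ret = 85.
Result: 85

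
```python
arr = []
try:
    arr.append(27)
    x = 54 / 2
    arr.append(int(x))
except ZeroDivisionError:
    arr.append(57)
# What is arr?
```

Step-by-step execution trace:
1. try: `arr.append(27)` → arr = [27].
2. `x = 54 / 2` → x = 27.0. No exception raised.
3. `arr.append(int(x))` → arr = [27, 27].
4. `except ZeroDivisionError` is skipped (no exception was raised).
Result: [27, 27]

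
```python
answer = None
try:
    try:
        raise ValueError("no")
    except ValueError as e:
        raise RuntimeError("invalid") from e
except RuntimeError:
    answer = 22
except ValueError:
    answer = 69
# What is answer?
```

Step-by-step execution trace:
1. Inner try raises ValueError; inner `except ValueError as e` catches it.
2. `raise RuntimeError(...) from e` raises RuntimeError (ValueError is attached as __cause__, but only RuntimeError is active).
3. Outer `except RuntimeError` matches → answer = 22.
4. `except ValueError` is not reached.
Result: 22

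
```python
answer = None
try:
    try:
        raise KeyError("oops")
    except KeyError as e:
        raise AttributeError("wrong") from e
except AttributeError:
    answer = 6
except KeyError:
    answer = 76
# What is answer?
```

Step-by-step execution trace:
1. Inner try raises KeyError; inner `except KeyError as e` catches it.
2. `raise AttributeError(...) from e` raises AttributeError (KeyError is attached as __cause__, but only AttributeError is active).
3. Outer `except AttributeError` matches → answer = 6.
4. `except KeyError` is not reached.
Result: 6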